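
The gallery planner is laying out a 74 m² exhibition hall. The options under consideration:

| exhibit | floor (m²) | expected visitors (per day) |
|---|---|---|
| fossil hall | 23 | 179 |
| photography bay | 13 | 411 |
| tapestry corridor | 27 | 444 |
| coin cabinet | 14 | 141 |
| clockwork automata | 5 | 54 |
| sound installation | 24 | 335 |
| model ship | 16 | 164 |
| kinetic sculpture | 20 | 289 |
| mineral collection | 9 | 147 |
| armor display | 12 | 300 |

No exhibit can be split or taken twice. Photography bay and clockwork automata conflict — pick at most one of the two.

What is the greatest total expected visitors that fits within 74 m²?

Taking photography bay + tapestry corridor + kinetic sculpture + armor display: 72 m² used, 1444 in expected visitors.

1444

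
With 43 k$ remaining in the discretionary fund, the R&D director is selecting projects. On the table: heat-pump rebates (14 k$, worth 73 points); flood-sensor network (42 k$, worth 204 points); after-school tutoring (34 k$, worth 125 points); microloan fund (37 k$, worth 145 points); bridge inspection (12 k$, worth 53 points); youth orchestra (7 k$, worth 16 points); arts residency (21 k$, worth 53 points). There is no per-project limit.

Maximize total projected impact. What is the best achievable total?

Ranking by ratio (projected impact/k$): heat-pump rebates 5.21, flood-sensor network 4.86, bridge inspection 4.42.
Best packing: 3×heat-pump rebates — 42 k$, 219 total.
Every other selection either busts 43 k$ or fails to beat 219.

219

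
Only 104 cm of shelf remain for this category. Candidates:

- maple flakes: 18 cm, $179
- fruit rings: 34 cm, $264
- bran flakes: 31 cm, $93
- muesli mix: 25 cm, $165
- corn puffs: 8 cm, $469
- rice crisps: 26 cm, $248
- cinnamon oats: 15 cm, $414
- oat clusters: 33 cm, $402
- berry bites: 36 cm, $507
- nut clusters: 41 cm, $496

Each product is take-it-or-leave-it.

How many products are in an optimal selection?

Best achievable weekly sales is 1886.
One optimal bundle: corn puffs + cinnamon oats + berry bites + nut clusters (100 cm).
Every optimal selection uses 4 products.

4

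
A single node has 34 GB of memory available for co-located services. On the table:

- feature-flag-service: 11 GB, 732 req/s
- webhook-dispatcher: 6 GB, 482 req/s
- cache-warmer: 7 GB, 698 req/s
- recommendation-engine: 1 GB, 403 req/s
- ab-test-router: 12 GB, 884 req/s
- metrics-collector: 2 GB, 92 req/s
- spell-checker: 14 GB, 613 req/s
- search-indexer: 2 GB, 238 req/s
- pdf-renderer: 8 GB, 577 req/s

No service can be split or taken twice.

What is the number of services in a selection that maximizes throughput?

Best achievable throughput is 3044.
For example webhook-dispatcher + cache-warmer + recommendation-engine + ab-test-router + pdf-renderer achieves it, using 34 GB.
Any selection reaching 3044 contains exactly 5 services.

5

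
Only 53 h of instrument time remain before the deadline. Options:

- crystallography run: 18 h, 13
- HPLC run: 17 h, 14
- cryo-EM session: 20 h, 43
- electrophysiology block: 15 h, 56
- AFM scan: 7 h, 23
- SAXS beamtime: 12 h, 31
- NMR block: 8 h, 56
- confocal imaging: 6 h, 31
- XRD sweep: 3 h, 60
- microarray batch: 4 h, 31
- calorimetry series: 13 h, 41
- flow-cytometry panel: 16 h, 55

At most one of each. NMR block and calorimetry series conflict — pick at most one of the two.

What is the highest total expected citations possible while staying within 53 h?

Density check — XRD sweep 20.00, microarray batch 7.75, NMR block 7.00 are the best per h.
Best packing: electrophysiology block + NMR block + confocal imaging + XRD sweep + microarray batch + flow-cytometry panel — 52 h, 289 total.
Runner-up electrophysiology block + AFM scan + NMR block + XRD sweep + microarray batch + flow-cytometry panel tops out at 281.

289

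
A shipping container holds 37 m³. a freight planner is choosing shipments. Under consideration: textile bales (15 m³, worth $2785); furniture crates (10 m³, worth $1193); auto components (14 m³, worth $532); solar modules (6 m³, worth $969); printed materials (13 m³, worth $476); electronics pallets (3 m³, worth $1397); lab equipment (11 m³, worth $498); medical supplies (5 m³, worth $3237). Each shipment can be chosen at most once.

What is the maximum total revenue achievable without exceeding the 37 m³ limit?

8612

Greedy by ratio would take textile bales + solar modules + electronics pallets + medical supplies: 29 m³ used, total 8388.
Dropping solar modules frees 6 m³; slotting in furniture crates (10 m³) lifts the total to 8612 at 33 m³.
Every other selection either busts 37 m³ or fails to beat 8612.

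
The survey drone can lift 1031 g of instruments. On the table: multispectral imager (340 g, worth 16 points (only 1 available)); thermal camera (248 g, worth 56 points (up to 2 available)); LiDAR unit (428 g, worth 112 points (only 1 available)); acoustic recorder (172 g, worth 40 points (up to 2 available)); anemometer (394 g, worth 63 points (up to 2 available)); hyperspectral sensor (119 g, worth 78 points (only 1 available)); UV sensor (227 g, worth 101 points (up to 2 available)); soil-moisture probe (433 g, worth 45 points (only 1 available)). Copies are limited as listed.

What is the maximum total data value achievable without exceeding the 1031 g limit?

392

By data value per g: hyperspectral sensor 0.66, UV sensor 0.44, LiDAR unit 0.26, acoustic recorder 0.23 lead.
LiDAR unit + hyperspectral sensor + 2×UV sensor uses 1001 of the 1031 g and totals 392.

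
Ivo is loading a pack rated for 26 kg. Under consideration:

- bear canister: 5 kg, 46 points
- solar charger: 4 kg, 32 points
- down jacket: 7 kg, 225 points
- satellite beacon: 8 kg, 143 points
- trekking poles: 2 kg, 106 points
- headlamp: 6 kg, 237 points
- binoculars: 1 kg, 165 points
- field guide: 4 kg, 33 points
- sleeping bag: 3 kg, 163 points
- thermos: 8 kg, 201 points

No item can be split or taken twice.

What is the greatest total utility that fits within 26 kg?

991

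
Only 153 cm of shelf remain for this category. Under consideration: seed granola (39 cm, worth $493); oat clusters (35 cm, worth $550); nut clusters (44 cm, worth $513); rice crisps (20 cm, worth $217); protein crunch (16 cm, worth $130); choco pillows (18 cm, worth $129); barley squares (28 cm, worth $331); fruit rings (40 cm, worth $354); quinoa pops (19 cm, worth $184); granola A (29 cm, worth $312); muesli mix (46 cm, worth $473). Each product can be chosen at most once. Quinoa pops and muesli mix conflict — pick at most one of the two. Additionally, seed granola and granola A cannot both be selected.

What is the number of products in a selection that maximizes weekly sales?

Best achievable weekly sales is 1887.
One optimal bundle: seed granola + oat clusters + nut clusters + barley squares (146 cm).
All optima have 4 products.

4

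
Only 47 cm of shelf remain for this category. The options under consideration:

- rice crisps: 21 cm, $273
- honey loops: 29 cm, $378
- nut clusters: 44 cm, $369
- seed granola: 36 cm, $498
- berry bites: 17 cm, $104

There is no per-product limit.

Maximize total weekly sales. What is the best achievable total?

546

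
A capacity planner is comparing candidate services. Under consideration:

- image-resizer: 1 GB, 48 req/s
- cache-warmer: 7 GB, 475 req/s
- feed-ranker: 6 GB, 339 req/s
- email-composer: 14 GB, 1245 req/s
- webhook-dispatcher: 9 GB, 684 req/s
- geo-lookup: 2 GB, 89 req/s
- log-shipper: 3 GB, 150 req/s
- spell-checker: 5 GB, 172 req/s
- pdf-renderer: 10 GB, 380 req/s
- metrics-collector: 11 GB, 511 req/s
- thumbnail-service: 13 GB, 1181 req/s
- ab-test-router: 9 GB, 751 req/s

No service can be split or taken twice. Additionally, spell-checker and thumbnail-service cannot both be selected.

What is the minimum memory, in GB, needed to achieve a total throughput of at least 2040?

24

Minimise GB subject to total throughput ≥ 2040.
Taking image-resizer + email-composer + ab-test-router gives 2044 (≥ 2040) for 24 GB.
Any bundle with less than 24 GB falls short of 2040.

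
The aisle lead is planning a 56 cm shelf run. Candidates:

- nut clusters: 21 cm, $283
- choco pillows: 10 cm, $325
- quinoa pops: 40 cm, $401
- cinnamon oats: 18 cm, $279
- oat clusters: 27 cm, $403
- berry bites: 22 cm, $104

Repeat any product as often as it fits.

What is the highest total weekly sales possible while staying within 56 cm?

1625

Best packing: 5×choco pillows — 50 cm, 1625 total.
The spare 6 cm is too small for any remaining product, and no exchange beats 1625.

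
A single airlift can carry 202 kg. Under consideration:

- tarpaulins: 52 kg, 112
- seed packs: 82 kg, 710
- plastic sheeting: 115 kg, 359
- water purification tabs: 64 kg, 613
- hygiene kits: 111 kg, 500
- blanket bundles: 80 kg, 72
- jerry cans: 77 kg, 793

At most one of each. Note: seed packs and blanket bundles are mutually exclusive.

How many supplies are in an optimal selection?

Best achievable people served is 1518.
One optimal bundle: tarpaulins + water purification tabs + jerry cans (193 kg).
Any selection reaching 1518 contains exactly 3 supplies.

3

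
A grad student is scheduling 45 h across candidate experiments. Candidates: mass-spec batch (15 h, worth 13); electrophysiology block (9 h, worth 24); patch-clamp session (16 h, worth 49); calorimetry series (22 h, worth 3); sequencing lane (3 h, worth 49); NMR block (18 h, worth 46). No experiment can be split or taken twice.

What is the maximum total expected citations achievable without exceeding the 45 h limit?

144

The ratio heuristic lands on mass-spec batch + electrophysiology block + patch-clamp session + sequencing lane (135) but leaves 2 h idle.
The 24 h tied up in mass-spec batch and electrophysiology block is better spent on NMR block — total rises to 144 (37 h).
Runner-up mass-spec batch + electrophysiology block + patch-clamp session + sequencing lane tops out at 135.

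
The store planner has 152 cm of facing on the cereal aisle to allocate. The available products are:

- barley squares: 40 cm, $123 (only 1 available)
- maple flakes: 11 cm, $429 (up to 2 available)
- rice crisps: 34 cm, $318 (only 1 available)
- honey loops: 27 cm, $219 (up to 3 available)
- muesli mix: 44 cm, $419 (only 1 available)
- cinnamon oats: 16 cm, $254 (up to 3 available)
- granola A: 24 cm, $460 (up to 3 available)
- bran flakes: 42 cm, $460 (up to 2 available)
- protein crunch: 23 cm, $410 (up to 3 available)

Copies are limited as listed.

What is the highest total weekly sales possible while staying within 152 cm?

By weekly sales per cm: maple flakes 39.00, granola A 19.17, protein crunch 17.83 lead.
The ratio heuristic lands on 2×maple flakes + 3×granola A + 2×protein crunch (3058) but leaves 12 cm idle.
Dropping protein crunch frees 23 cm; slotting in 2×cinnamon oats (32 cm) lifts the total to 3156 at 149 cm.
The spare 3 cm is too small for any remaining product, and no exchange beats 3156.

3156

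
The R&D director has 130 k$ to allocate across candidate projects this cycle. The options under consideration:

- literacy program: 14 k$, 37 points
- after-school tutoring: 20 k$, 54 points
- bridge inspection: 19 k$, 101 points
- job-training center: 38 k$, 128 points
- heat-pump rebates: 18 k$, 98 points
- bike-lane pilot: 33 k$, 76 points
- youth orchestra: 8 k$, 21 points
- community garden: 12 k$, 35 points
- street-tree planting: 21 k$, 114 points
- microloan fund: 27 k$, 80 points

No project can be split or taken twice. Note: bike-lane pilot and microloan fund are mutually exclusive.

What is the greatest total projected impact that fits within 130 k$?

534

Density check — heat-pump rebates 5.44, street-tree planting 5.43, bridge inspection 5.32 are the best per k$.
Taking the top-ratio projects first gives bridge inspection + job-training center + heat-pump rebates + street-tree planting + microloan fund for 521 (123 k$).
Replace microloan fund with literacy program + youth orchestra + community garden: the trade gains 13 net, giving 534 at 130 k$.
Next best is literacy program + after-school tutoring + bridge inspection + job-training center + heat-pump rebates + street-tree planting at 532 (130 k$) — short by 2.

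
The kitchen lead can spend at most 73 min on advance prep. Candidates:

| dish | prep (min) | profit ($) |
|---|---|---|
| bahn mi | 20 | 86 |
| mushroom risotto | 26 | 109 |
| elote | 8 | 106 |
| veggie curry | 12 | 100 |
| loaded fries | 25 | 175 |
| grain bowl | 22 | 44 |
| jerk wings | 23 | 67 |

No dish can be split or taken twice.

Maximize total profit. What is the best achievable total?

Ranking by ratio (profit/min): elote 13.25, veggie curry 8.33, loaded fries 7.00.
Filling by ratio: bahn mi + elote + veggie curry + loaded fries for 467, with 8 min left unused.
Dropping bahn mi frees 20 min; slotting in mushroom risotto (26 min) lifts the total to 490 at 71 min.
Next best is bahn mi + elote + veggie curry + loaded fries at 467 (65 min) — short by 23.

490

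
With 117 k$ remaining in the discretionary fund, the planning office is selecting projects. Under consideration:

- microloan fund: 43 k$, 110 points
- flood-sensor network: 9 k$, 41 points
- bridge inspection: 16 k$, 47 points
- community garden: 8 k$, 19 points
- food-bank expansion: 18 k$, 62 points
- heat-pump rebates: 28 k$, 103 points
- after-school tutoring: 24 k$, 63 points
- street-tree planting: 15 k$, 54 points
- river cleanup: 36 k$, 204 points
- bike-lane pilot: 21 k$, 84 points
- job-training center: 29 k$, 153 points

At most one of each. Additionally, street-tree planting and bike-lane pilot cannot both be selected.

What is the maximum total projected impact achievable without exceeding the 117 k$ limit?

555

Best packing: flood-sensor network + heat-pump rebates + street-tree planting + river cleanup + job-training center — 117 k$, 555 total.
An exhaustive check of the 2048 subsets confirms 555.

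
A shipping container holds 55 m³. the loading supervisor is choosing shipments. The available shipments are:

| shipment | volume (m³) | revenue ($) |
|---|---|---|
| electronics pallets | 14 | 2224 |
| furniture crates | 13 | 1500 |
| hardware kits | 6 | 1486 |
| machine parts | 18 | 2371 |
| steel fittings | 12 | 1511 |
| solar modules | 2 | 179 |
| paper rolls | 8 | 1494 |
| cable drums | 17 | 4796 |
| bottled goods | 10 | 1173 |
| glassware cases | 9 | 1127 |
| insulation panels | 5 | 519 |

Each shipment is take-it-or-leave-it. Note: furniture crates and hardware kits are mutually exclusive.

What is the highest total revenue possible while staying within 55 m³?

11173

The ratio heuristic lands on electronics pallets + hardware kits + paper rolls + cable drums + glassware cases (11127) but leaves 1 m³ idle.
The 9 m³ tied up in glassware cases is better spent on bottled goods — total rises to 11173 (55 m³).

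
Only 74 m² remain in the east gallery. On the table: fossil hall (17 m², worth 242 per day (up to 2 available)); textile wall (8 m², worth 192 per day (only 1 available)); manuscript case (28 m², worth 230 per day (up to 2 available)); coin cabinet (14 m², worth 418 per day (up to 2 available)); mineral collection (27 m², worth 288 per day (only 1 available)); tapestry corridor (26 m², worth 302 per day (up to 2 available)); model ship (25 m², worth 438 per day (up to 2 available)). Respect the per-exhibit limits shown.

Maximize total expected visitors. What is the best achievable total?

A density-first pass picks textile wall + 2×coin cabinet + model ship — 1466 at 61 m².
Dropping textile wall frees 8 m²; slotting in fossil hall (17 m²) lifts the total to 1516 at 70 m².
Nothing else within 74 m² beats 1516.

1516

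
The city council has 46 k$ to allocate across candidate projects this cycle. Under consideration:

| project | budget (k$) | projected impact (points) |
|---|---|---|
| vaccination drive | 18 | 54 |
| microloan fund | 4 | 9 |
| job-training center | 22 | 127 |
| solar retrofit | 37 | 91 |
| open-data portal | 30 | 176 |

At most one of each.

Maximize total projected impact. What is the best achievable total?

190

Taking the top-ratio projects first gives microloan fund + open-data portal for 185 (34 k$).
Dropping open-data portal frees 30 k$; slotting in vaccination drive + job-training center (40 k$) lifts the total to 190 at 44 k$.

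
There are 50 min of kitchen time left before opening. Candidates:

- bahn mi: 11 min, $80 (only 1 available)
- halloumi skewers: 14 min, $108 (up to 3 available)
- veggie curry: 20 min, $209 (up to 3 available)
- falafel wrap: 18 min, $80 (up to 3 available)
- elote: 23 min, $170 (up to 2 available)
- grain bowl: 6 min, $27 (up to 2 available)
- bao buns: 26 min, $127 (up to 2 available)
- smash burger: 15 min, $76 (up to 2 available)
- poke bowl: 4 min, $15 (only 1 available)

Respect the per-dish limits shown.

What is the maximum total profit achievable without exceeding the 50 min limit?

The ratio ordering already packs tightly: 2×veggie curry + grain bowl + poke bowl, 50 min, 460.
That's the maximum — no swap from here does better than 460.

460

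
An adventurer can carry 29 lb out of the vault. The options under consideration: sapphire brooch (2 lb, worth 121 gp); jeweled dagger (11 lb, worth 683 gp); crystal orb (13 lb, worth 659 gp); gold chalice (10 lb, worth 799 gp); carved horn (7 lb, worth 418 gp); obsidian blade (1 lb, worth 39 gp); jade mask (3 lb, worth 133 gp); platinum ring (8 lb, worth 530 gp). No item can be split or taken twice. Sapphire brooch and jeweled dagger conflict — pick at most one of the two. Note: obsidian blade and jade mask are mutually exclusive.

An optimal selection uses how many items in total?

3

The maximum value within 29 lb is 2012.
One optimal bundle: jeweled dagger + gold chalice + platinum ring (29 lb).
Any selection reaching 2012 contains exactly 3 items.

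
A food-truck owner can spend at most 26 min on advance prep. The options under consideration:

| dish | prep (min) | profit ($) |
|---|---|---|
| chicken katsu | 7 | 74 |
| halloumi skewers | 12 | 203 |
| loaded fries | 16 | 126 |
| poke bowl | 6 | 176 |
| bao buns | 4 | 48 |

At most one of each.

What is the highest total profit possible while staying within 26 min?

453

A density-first pass picks halloumi skewers + poke bowl + bao buns — 427 at 22 min.
Dropping bao buns frees 4 min; slotting in chicken katsu (7 min) lifts the total to 453 at 25 min.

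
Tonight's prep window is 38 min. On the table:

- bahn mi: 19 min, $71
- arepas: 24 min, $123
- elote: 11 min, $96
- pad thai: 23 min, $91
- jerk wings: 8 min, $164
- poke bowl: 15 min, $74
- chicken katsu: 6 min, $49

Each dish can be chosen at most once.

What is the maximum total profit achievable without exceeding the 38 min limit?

336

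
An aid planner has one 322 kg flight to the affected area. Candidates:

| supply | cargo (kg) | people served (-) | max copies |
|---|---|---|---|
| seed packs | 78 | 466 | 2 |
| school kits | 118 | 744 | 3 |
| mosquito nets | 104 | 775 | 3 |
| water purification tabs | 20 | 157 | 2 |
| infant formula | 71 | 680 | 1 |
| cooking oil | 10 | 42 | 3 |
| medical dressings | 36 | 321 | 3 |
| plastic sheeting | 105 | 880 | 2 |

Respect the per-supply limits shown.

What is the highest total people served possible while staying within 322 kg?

Filling by ratio: water purification tabs + infant formula + cooking oil + 3×medical dressings + plastic sheeting for 2722, with 8 kg left unused.
Replace water purification tabs and cooking oil and 2×medical dressings with plastic sheeting: the trade gains 39 net, giving 2761 at 317 kg.
Nothing else within 322 kg beats 2761.

2761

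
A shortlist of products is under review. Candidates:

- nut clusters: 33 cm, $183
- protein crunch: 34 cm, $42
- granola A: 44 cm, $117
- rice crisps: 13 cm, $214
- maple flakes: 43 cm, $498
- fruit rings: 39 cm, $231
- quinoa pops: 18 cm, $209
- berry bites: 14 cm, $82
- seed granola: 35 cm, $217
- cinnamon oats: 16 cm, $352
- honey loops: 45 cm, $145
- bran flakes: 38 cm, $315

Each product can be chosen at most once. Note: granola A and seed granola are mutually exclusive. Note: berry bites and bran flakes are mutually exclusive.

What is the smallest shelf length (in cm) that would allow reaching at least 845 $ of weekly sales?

Minimise cm subject to total weekly sales ≥ 845.
maple flakes + cinnamon oats reaches 850 using 59 cm.
Any bundle with less than 59 cm falls short of 845.

59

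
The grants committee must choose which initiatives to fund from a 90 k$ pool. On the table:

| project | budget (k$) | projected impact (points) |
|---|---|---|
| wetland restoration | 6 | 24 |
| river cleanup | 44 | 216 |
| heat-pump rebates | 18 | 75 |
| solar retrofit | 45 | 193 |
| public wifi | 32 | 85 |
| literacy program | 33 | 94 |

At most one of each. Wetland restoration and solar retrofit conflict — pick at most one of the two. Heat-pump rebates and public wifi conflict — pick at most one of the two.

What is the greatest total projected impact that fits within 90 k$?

River cleanup + solar retrofit uses 89 of the 90 k$ and totals 409.
The closest alternative, wetland restoration + river cleanup + literacy program, reaches only 334.

409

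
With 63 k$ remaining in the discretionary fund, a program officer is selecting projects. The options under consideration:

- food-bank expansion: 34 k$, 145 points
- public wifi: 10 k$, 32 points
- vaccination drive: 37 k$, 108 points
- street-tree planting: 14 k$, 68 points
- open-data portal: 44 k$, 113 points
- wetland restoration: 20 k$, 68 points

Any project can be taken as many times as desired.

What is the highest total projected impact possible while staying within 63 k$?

281

Greedy by ratio would take 4×street-tree planting: 56 k$ used, total 272.
The 28 k$ tied up in 2×street-tree planting is better spent on food-bank expansion — total rises to 281 (62 k$).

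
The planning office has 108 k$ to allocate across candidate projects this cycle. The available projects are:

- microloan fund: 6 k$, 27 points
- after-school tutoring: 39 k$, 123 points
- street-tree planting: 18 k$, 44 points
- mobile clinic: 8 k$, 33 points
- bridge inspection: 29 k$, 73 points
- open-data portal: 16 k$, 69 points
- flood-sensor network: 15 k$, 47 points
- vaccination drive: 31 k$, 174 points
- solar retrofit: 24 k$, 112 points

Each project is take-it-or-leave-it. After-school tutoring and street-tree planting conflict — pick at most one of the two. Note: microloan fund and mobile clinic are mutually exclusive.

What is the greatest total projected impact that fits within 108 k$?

461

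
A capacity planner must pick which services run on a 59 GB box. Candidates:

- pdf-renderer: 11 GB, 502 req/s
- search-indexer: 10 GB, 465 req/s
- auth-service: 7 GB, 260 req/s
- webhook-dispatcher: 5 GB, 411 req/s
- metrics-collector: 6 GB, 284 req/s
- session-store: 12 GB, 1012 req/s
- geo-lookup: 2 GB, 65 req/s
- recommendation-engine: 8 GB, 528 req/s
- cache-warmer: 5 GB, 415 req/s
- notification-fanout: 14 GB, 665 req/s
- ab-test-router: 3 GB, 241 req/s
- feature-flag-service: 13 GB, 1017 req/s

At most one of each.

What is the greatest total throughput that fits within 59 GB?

4191

Taking the top-ratio services first gives auth-service + webhook-dispatcher + metrics-collector + session-store + recommendation-engine + cache-warmer + ab-test-router + feature-flag-service for 4168 (59 GB).
Replace auth-service and metrics-collector with pdf-renderer + geo-lookup: the trade gains 23 net, giving 4191 at 59 GB.
That's the maximum — no swap from here does better than 4191.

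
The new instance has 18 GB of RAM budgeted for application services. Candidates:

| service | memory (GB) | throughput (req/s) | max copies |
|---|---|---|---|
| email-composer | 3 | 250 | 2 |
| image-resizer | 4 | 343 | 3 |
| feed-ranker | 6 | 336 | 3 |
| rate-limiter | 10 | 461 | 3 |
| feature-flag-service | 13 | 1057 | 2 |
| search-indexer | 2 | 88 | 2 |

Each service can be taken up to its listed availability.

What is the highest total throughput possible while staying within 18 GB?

The ratio ordering already packs tightly: 2×email-composer + 3×image-resizer, 18 GB, 1529.

1529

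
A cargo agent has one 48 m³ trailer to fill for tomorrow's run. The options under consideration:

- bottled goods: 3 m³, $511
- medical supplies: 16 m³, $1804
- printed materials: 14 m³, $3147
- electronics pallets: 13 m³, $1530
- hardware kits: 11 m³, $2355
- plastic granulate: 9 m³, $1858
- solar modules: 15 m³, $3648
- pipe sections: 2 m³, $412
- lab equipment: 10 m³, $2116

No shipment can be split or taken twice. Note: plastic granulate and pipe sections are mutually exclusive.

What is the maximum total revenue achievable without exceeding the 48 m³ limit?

10769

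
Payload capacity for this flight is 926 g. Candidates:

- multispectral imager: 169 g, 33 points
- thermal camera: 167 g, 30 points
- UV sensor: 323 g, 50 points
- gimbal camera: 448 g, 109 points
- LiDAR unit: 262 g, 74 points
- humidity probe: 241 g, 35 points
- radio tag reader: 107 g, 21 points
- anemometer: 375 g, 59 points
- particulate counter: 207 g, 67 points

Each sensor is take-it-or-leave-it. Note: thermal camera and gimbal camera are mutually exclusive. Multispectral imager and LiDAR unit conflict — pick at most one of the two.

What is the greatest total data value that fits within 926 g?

By data value per g: particulate counter 0.32, LiDAR unit 0.28, gimbal camera 0.24, radio tag reader 0.20 lead.
Taking gimbal camera + LiDAR unit + particulate counter: 917 g used, 250 in data value.
The spare 9 g is too small for any remaining sensor, and no feasible exchange beats 250.

250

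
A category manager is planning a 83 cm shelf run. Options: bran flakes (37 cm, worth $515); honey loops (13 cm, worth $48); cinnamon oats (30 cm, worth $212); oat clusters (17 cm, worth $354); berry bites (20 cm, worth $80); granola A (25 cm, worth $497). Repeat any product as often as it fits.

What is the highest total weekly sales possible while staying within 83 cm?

1559

By weekly sales per cm: oat clusters 20.82, granola A 19.88, bran flakes 13.92, cinnamon oats 7.07 lead.
Taking the top-ratio products first gives honey loops + 4×oat clusters for 1464 (81 cm).
Dropping honey loops and oat clusters frees 30 cm; slotting in granola A (25 cm) lifts the total to 1559 at 76 cm.
Every other selection either busts 83 cm or fails to beat 1559.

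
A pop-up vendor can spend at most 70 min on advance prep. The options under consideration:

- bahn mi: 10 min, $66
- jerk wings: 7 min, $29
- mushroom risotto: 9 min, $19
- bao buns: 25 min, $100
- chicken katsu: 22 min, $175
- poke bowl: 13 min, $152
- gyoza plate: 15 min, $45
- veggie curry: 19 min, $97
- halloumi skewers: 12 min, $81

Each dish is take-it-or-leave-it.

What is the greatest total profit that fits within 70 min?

Greedy by ratio would take bahn mi + jerk wings + chicken katsu + poke bowl + halloumi skewers: 64 min used, total 503.
Replace bahn mi and jerk wings with veggie curry: the trade gains 2 net, giving 505 at 66 min.
An exhaustive check of the 512 subsets confirms 505.

505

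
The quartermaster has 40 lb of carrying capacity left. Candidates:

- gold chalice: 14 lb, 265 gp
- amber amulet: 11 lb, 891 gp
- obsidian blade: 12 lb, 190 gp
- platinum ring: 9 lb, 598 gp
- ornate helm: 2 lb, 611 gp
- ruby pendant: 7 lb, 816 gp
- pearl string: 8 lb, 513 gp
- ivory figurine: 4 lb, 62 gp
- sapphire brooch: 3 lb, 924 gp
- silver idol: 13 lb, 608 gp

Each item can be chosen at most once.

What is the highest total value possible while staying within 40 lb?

4353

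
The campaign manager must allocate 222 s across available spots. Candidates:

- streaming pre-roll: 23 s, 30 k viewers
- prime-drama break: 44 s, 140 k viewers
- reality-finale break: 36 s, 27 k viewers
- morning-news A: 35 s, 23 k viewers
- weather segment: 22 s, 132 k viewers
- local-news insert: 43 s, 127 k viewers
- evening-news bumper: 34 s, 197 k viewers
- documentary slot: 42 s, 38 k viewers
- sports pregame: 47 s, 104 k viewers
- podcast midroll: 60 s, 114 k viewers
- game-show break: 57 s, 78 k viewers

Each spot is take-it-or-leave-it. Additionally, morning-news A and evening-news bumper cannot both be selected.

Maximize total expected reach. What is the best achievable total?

730

Density check — weather segment 6.00, evening-news bumper 5.79, prime-drama break 3.18, local-news insert 2.95 are the best per s.
Streaming pre-roll + prime-drama break + weather segment + local-news insert + evening-news bumper + sports pregame uses 213 of the 222 s and totals 730.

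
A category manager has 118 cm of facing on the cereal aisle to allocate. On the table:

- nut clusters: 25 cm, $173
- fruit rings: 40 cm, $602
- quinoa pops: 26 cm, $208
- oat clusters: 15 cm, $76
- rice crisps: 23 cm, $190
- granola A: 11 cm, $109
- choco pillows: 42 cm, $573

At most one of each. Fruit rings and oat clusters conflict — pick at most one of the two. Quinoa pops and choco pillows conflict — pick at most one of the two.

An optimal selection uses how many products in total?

4

Best achievable weekly sales is 1474.
fruit rings + rice crisps + granola A + choco pillows hits 1474 at 116 cm.
All optima have 4 products.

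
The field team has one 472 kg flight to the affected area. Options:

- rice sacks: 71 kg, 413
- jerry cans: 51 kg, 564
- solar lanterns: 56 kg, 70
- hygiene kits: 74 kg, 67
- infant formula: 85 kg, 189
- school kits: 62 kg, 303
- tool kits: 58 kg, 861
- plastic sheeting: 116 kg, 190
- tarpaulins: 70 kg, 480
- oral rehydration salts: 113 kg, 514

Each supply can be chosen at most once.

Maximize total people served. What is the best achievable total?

3135

Best packing: rice sacks + jerry cans + school kits + tool kits + tarpaulins + oral rehydration salts — 425 kg, 3135 total.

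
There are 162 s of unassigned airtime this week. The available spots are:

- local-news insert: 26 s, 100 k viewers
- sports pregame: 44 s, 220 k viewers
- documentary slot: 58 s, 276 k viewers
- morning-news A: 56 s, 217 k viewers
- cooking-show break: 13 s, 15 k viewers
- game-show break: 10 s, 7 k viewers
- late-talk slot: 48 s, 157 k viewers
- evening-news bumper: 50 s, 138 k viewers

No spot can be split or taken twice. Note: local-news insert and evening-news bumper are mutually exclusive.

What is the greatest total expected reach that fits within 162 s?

Density check — sports pregame 5.00, documentary slot 4.76, morning-news A 3.88, local-news insert 3.85 are the best per s.
Taking sports pregame + documentary slot + morning-news A: 158 s used, 713 in expected reach.
That's the maximum — no feasible swap from here does better than 713.

713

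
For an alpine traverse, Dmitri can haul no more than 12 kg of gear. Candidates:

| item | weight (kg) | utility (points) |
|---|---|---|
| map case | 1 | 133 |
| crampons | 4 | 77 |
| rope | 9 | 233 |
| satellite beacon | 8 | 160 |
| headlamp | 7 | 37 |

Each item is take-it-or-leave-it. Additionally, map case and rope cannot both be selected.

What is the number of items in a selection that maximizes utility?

2

The maximum utility within 12 kg is 293.
One optimal bundle: map case + satellite beacon (9 kg).
Every optimal selection uses 2 items.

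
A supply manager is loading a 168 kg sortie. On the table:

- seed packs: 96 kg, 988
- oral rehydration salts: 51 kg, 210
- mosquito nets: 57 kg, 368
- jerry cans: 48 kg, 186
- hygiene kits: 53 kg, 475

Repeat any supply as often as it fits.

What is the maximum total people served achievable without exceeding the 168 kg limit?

1463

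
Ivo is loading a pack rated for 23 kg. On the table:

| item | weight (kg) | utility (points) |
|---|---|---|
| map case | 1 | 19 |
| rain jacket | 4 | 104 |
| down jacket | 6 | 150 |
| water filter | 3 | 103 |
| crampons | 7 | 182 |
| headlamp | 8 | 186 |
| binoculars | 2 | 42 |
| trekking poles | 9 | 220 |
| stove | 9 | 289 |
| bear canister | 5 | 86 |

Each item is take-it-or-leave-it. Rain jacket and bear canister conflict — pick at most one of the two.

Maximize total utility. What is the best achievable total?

678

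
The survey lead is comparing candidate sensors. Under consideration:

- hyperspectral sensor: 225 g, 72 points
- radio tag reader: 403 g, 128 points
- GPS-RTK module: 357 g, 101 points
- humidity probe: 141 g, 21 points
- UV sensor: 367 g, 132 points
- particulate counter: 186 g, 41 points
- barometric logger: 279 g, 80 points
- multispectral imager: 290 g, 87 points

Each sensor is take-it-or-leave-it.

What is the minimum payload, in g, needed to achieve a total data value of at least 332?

995

Look for the lowest-payload combination reaching 332.
hyperspectral sensor + radio tag reader + UV sensor: 332 data value at 995 g.
Below 995 g the best achievable stays under 332.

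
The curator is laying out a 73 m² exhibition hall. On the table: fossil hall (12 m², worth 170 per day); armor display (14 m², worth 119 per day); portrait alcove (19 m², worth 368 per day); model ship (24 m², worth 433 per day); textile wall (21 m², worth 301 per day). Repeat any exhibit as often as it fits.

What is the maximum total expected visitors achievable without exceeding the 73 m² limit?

1299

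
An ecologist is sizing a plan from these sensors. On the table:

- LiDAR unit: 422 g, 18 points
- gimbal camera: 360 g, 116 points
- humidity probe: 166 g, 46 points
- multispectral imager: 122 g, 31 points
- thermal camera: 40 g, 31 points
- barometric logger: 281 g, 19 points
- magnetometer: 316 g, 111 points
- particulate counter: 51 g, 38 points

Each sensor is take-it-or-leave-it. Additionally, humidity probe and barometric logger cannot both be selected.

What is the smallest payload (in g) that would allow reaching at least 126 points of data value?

356

Minimise g subject to total data value ≥ 126.
thermal camera + magnetometer reaches 142 using 356 g.
No combination under 356 g hits 126.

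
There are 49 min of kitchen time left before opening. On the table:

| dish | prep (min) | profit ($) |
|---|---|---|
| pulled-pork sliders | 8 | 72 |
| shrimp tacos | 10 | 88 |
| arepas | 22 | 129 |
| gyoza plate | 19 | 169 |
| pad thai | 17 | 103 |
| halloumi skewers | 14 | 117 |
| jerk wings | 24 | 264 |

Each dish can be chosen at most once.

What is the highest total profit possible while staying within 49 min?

469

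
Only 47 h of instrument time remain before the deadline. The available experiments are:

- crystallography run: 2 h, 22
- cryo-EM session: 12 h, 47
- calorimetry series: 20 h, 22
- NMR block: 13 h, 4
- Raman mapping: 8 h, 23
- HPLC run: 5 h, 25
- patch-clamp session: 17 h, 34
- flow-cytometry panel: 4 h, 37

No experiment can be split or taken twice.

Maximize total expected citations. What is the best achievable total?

Ranking by ratio (expected citations/h): crystallography run 11.00, flow-cytometry panel 9.25, HPLC run 5.00.
The ratio heuristic lands on crystallography run + cryo-EM session + NMR block + Raman mapping + HPLC run + flow-cytometry panel (158) but leaves 3 h idle.
Dropping crystallography run and NMR block frees 15 h; slotting in patch-clamp session (17 h) lifts the total to 166 at 46 h.
The closest alternative, crystallography run + cryo-EM session + HPLC run + patch-clamp session + flow-cytometry panel, reaches only 165.

166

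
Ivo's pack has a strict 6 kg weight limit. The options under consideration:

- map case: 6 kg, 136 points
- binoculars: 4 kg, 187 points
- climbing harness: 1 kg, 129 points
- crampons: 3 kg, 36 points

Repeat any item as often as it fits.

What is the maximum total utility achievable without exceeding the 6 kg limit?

Best packing: 6×climbing harness — 6 kg, 774 total.
Nothing else within 6 kg beats 774.

774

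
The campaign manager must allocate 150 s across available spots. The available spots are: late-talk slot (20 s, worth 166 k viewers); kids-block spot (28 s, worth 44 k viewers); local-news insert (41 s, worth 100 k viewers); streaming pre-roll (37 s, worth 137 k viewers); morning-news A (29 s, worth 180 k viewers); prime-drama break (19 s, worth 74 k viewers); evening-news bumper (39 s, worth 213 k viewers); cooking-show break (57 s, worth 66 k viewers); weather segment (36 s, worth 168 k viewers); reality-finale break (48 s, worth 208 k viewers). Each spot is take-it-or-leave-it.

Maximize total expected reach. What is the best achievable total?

Late-talk slot + morning-news A + prime-drama break + evening-news bumper + weather segment uses 143 of the 150 s and totals 801.
The closest alternative, late-talk slot + streaming pre-roll + morning-news A + prime-drama break + evening-news bumper, reaches only 770.

801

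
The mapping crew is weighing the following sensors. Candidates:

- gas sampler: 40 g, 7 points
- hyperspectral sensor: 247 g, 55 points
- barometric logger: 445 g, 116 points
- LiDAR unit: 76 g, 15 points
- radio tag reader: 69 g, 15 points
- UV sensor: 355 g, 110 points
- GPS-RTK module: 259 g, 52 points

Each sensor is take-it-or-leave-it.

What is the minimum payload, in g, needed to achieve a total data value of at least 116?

395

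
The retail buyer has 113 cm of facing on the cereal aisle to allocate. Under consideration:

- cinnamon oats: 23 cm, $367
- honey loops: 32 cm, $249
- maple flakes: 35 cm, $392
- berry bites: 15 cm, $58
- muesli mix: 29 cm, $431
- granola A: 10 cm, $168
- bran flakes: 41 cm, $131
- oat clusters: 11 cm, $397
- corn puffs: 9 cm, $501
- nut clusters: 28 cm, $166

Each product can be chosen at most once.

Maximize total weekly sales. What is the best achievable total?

2088

A density-first pass picks cinnamon oats + muesli mix + granola A + oat clusters + corn puffs + nut clusters — 2030 at 110 cm.
The 38 cm tied up in granola A and nut clusters is better spent on maple flakes — total rises to 2088 (107 cm).
The closest alternative, cinnamon oats + muesli mix + granola A + oat clusters + corn puffs + nut clusters, reaches only 2030.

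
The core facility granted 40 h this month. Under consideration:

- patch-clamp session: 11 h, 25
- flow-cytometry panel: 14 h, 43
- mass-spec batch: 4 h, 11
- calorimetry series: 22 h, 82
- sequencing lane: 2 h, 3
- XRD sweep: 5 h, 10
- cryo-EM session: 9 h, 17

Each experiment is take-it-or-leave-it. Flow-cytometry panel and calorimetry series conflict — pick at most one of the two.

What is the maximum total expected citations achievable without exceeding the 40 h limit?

Ranking by ratio (expected citations/h): calorimetry series 3.73, flow-cytometry panel 3.07, mass-spec batch 2.75, patch-clamp session 2.27.
Taking patch-clamp session + mass-spec batch + calorimetry series + sequencing lane: 39 h used, 121 in expected citations.
Next best is patch-clamp session + calorimetry series + sequencing lane + XRD sweep at 120 (40 h) — short by 1.

121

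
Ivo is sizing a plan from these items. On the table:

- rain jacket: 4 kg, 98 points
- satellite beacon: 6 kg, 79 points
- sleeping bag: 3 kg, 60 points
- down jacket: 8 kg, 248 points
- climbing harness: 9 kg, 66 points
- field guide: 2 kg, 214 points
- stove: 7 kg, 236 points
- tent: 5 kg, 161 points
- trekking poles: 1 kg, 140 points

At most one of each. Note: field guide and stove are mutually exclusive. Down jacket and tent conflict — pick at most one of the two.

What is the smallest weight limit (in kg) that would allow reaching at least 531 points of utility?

11

Minimise kg subject to total utility ≥ 531.
down jacket + field guide + trekking poles reaches 602 using 11 kg.
No combination under 11 kg hits 531.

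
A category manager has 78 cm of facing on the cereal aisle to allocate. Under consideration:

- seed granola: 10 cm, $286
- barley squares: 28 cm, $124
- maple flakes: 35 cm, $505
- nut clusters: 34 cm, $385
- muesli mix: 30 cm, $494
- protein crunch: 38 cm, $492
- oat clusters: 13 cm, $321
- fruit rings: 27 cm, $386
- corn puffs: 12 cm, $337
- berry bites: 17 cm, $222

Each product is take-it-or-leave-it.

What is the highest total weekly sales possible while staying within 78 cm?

Density check — seed granola 28.60, corn puffs 28.08, oat clusters 24.69 are the best per cm.
A density-first pass picks seed granola + muesli mix + oat clusters + corn puffs — 1438 at 65 cm.
Dropping muesli mix frees 30 cm; slotting in maple flakes (35 cm) lifts the total to 1449 at 70 cm.

1449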